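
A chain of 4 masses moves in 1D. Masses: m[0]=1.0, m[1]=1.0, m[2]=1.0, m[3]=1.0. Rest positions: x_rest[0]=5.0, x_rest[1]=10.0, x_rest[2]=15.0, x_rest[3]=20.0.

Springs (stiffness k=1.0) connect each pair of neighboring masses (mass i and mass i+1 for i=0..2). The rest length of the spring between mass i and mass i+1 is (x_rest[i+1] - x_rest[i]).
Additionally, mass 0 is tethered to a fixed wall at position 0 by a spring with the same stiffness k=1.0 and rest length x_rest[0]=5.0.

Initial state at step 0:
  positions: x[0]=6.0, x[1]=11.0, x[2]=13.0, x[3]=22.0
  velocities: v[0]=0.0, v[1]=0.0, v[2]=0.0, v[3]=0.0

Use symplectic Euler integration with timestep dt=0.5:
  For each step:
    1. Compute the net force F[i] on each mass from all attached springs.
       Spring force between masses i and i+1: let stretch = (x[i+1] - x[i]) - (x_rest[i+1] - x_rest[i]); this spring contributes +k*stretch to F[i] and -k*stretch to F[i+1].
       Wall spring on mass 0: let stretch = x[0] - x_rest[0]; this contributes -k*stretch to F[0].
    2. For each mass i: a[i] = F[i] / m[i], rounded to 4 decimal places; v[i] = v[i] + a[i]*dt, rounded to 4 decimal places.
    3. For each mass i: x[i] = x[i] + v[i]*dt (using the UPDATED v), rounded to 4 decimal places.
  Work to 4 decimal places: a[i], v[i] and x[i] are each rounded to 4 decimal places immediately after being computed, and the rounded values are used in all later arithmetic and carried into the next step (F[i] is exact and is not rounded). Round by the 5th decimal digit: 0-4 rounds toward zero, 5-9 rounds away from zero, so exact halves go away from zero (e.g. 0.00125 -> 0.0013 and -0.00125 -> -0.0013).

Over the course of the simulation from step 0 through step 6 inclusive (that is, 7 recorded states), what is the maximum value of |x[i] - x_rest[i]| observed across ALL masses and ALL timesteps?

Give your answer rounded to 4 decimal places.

Answer: 2.9532

Derivation:
Step 0: x=[6.0000 11.0000 13.0000 22.0000] v=[0.0000 0.0000 0.0000 0.0000]
Step 1: x=[5.7500 10.2500 14.7500 21.0000] v=[-0.5000 -1.5000 3.5000 -2.0000]
Step 2: x=[5.1875 9.5000 16.9375 19.6875] v=[-1.1250 -1.5000 4.3750 -2.6250]
Step 3: x=[4.4063 9.5313 17.9532 18.9375] v=[-1.5625 0.0625 2.0313 -1.5000]
Step 4: x=[3.8047 10.3868 17.1095 19.1915] v=[-1.2032 1.7110 -1.6875 0.5079]
Step 5: x=[3.8975 11.2775 15.1056 20.1750] v=[0.1855 1.7813 -4.0079 1.9669]
Step 6: x=[4.8609 11.2802 13.4120 21.1411] v=[1.9268 0.0054 -3.3873 1.9322]
Max displacement = 2.9532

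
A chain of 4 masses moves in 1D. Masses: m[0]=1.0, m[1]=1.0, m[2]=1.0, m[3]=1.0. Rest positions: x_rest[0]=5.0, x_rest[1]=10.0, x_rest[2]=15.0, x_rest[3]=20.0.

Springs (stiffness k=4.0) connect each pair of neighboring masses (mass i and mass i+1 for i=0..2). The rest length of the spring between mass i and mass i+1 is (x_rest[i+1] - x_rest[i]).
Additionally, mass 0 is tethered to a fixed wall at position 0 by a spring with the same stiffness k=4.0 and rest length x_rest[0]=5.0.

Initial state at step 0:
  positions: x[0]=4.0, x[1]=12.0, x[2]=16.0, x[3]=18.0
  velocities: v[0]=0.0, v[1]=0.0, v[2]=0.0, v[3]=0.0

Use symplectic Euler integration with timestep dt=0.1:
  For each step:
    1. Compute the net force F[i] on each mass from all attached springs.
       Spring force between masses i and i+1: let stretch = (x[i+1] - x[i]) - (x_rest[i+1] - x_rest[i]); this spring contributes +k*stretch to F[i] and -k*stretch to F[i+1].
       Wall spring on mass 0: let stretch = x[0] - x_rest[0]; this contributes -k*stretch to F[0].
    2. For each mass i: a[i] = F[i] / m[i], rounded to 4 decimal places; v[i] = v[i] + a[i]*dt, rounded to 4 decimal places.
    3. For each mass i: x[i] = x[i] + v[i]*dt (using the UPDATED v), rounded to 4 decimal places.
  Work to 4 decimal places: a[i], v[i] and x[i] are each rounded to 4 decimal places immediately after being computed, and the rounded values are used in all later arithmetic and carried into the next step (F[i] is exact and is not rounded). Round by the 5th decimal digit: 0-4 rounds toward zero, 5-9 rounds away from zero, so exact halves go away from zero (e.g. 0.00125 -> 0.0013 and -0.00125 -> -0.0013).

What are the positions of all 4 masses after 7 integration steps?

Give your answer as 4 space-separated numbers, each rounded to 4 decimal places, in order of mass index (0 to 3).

Answer: 6.4787 9.1828 14.3442 20.4557

Derivation:
Step 0: x=[4.0000 12.0000 16.0000 18.0000] v=[0.0000 0.0000 0.0000 0.0000]
Step 1: x=[4.1600 11.8400 15.9200 18.1200] v=[1.6000 -1.6000 -0.8000 1.2000]
Step 2: x=[4.4608 11.5360 15.7648 18.3520] v=[3.0080 -3.0400 -1.5520 2.3200]
Step 3: x=[4.8662 11.1181 15.5439 18.6805] v=[4.0538 -4.1786 -2.2086 3.2851]
Step 4: x=[5.3270 10.6272 15.2715 19.0836] v=[4.6081 -4.9090 -2.7243 4.0305]
Step 5: x=[5.7867 10.1101 14.9658 19.5342] v=[4.5974 -5.1714 -3.0572 4.5057]
Step 6: x=[6.1879 9.6143 14.6486 20.0020] v=[4.0121 -4.9585 -3.1721 4.6783]
Step 7: x=[6.4787 9.1828 14.3442 20.4557] v=[2.9075 -4.3153 -3.0445 4.5369]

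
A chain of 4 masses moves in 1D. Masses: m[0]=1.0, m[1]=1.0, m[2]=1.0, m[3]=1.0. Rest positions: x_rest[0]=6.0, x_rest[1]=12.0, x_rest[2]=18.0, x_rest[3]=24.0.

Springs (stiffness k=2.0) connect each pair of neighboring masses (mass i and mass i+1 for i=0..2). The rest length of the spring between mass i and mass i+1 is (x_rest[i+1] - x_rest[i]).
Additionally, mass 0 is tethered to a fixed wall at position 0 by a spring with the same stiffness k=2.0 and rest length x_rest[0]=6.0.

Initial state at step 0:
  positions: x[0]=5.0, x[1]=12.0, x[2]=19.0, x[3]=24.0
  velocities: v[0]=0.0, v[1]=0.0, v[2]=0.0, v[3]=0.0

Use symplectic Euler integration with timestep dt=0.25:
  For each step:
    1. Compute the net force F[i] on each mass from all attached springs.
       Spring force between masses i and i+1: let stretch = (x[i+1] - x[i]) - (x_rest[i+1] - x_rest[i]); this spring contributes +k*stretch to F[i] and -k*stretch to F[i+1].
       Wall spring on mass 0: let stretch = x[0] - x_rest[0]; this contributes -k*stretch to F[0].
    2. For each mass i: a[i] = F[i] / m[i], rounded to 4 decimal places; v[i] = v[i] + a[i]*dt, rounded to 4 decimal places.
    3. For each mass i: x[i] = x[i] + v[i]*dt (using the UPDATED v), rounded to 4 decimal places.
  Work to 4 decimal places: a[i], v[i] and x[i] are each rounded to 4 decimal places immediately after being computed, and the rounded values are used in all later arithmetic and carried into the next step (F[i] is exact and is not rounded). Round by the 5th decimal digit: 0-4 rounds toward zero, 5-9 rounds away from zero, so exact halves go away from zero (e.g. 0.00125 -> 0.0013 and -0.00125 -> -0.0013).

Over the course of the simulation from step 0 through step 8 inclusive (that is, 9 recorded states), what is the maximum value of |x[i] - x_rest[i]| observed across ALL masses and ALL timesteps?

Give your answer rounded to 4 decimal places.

Step 0: x=[5.0000 12.0000 19.0000 24.0000] v=[0.0000 0.0000 0.0000 0.0000]
Step 1: x=[5.2500 12.0000 18.7500 24.1250] v=[1.0000 0.0000 -1.0000 0.5000]
Step 2: x=[5.6875 12.0000 18.3281 24.3281] v=[1.7500 0.0000 -1.6875 0.8125]
Step 3: x=[6.2031 12.0020 17.8652 24.5312] v=[2.0625 0.0078 -1.8516 0.8125]
Step 4: x=[6.6682 12.0120 17.5027 24.6511] v=[1.8604 0.0400 -1.4502 0.4795]
Step 5: x=[6.9678 12.0404 17.3474 24.6274] v=[1.1982 0.1135 -0.6214 -0.0947]
Step 6: x=[7.0305 12.0981 17.4387 24.4437] v=[0.2506 0.2307 0.3651 -0.7347]
Step 7: x=[6.8478 12.1899 17.7380 24.1344] v=[-0.7309 0.3672 1.1973 -1.2372]
Step 8: x=[6.4769 12.3075 18.1434 23.7756] v=[-1.4838 0.4702 1.6215 -1.4354]
Max displacement = 1.0305

Answer: 1.0305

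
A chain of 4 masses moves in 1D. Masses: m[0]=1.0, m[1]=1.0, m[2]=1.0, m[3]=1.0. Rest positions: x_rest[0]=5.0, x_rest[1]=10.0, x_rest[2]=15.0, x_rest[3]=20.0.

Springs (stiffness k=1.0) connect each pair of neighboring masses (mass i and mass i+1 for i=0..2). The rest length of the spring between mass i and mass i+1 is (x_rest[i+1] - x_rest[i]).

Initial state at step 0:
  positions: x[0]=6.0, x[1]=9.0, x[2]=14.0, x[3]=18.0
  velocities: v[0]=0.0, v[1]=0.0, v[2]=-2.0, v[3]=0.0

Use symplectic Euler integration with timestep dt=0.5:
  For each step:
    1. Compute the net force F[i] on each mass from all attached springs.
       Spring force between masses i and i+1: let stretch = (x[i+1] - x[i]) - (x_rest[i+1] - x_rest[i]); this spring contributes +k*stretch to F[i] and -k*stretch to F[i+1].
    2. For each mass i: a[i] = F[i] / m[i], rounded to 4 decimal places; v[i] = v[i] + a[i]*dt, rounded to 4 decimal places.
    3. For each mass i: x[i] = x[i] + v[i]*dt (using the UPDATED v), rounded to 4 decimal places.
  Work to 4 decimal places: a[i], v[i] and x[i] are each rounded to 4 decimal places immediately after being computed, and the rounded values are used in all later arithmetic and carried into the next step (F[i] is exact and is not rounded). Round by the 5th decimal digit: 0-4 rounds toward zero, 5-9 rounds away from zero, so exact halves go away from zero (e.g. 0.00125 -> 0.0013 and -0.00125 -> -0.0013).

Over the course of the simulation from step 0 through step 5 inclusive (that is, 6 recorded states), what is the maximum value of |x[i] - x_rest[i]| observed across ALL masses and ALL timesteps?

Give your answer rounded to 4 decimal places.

Answer: 2.9375

Derivation:
Step 0: x=[6.0000 9.0000 14.0000 18.0000] v=[0.0000 0.0000 -2.0000 0.0000]
Step 1: x=[5.5000 9.5000 12.7500 18.2500] v=[-1.0000 1.0000 -2.5000 0.5000]
Step 2: x=[4.7500 9.8125 12.0625 18.3750] v=[-1.5000 0.6250 -1.3750 0.2500]
Step 3: x=[4.0156 9.4219 12.3907 18.1719] v=[-1.4688 -0.7813 0.6563 -0.4063]
Step 4: x=[3.3828 8.4219 13.4220 17.7735] v=[-1.2657 -2.0001 2.0625 -0.7969]
Step 5: x=[2.7597 7.4121 14.2911 17.5372] v=[-1.2462 -2.0196 1.7382 -0.4727]
Max displacement = 2.9375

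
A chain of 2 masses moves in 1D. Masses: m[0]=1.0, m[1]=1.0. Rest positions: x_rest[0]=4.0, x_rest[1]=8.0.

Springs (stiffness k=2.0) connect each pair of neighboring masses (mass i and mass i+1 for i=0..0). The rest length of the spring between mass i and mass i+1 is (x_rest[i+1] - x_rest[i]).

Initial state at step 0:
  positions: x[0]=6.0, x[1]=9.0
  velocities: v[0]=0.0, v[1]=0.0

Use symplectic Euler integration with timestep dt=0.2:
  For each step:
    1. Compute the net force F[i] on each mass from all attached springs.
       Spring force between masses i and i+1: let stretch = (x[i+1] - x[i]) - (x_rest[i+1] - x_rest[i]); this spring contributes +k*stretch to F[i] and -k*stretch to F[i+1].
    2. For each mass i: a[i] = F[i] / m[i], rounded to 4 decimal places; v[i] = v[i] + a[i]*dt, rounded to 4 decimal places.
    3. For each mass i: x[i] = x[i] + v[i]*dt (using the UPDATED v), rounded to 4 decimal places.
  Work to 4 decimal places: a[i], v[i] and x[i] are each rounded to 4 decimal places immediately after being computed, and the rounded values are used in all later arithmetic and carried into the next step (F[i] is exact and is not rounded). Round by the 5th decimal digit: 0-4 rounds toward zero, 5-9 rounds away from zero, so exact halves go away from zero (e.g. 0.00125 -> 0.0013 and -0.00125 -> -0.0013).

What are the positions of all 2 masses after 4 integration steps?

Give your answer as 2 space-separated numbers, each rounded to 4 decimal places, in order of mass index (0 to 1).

Answer: 5.3780 9.6220

Derivation:
Step 0: x=[6.0000 9.0000] v=[0.0000 0.0000]
Step 1: x=[5.9200 9.0800] v=[-0.4000 0.4000]
Step 2: x=[5.7728 9.2272] v=[-0.7360 0.7360]
Step 3: x=[5.5820 9.4180] v=[-0.9542 0.9542]
Step 4: x=[5.3780 9.6220] v=[-1.0198 1.0198]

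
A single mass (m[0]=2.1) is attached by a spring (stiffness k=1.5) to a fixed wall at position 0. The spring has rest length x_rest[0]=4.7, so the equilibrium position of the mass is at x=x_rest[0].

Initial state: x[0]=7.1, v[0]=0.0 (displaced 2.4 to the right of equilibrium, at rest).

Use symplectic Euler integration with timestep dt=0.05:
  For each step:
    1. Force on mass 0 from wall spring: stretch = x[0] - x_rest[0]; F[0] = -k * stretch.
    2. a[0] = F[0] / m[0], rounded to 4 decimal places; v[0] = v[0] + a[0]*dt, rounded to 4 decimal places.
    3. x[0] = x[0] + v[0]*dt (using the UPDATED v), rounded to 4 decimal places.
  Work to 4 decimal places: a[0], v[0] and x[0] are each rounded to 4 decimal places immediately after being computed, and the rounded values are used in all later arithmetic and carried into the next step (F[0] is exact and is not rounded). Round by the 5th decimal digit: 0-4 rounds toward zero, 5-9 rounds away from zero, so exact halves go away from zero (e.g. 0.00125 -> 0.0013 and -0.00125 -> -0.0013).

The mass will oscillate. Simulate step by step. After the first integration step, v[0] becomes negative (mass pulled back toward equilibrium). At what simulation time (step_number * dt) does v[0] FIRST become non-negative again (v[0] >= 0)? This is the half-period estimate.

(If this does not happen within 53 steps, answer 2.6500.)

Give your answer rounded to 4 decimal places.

Step 0: x=[7.1000] v=[0.0000]
Step 1: x=[7.0957] v=[-0.0857]
Step 2: x=[7.0871] v=[-0.1713]
Step 3: x=[7.0743] v=[-0.2566]
Step 4: x=[7.0572] v=[-0.3414]
Step 5: x=[7.0359] v=[-0.4256]
Step 6: x=[7.0105] v=[-0.5090]
Step 7: x=[6.9809] v=[-0.5915]
Step 8: x=[6.9473] v=[-0.6730]
Step 9: x=[6.9096] v=[-0.7533]
Step 10: x=[6.8680] v=[-0.8322]
Step 11: x=[6.8225] v=[-0.9096]
Step 12: x=[6.7732] v=[-0.9854]
Step 13: x=[6.7202] v=[-1.0594]
Step 14: x=[6.6636] v=[-1.1316]
Step 15: x=[6.6035] v=[-1.2017]
Step 16: x=[6.5400] v=[-1.2697]
Step 17: x=[6.4732] v=[-1.3354]
Step 18: x=[6.4033] v=[-1.3987]
Step 19: x=[6.3303] v=[-1.4595]
Step 20: x=[6.2544] v=[-1.5177]
Step 21: x=[6.1757] v=[-1.5732]
Step 22: x=[6.0944] v=[-1.6259]
Step 23: x=[6.0106] v=[-1.6757]
Step 24: x=[5.9245] v=[-1.7225]
Step 25: x=[5.8362] v=[-1.7662]
Step 26: x=[5.7459] v=[-1.8068]
Step 27: x=[5.6537] v=[-1.8442]
Step 28: x=[5.5598] v=[-1.8783]
Step 29: x=[5.4644] v=[-1.9090]
Step 30: x=[5.3676] v=[-1.9363]
Step 31: x=[5.2696] v=[-1.9601]
Step 32: x=[5.1706] v=[-1.9804]
Step 33: x=[5.0707] v=[-1.9972]
Step 34: x=[4.9702] v=[-2.0104]
Step 35: x=[4.8692] v=[-2.0201]
Step 36: x=[4.7679] v=[-2.0261]
Step 37: x=[4.6665] v=[-2.0285]
Step 38: x=[4.5651] v=[-2.0273]
Step 39: x=[4.4640] v=[-2.0225]
Step 40: x=[4.3633] v=[-2.0141]
Step 41: x=[4.2632] v=[-2.0021]
Step 42: x=[4.1639] v=[-1.9865]
Step 43: x=[4.0655] v=[-1.9674]
Step 44: x=[3.9683] v=[-1.9447]
Step 45: x=[3.8724] v=[-1.9186]
Step 46: x=[3.7780] v=[-1.8890]
Step 47: x=[3.6852] v=[-1.8561]
Step 48: x=[3.5942] v=[-1.8199]
Step 49: x=[3.5052] v=[-1.7804]
Step 50: x=[3.4183] v=[-1.7377]
Step 51: x=[3.3337] v=[-1.6919]
Step 52: x=[3.2515] v=[-1.6431]
Step 53: x=[3.1719] v=[-1.5914]
v[0] did not become non-negative within 53 steps; using fallback time=2.6500

Answer: 2.6500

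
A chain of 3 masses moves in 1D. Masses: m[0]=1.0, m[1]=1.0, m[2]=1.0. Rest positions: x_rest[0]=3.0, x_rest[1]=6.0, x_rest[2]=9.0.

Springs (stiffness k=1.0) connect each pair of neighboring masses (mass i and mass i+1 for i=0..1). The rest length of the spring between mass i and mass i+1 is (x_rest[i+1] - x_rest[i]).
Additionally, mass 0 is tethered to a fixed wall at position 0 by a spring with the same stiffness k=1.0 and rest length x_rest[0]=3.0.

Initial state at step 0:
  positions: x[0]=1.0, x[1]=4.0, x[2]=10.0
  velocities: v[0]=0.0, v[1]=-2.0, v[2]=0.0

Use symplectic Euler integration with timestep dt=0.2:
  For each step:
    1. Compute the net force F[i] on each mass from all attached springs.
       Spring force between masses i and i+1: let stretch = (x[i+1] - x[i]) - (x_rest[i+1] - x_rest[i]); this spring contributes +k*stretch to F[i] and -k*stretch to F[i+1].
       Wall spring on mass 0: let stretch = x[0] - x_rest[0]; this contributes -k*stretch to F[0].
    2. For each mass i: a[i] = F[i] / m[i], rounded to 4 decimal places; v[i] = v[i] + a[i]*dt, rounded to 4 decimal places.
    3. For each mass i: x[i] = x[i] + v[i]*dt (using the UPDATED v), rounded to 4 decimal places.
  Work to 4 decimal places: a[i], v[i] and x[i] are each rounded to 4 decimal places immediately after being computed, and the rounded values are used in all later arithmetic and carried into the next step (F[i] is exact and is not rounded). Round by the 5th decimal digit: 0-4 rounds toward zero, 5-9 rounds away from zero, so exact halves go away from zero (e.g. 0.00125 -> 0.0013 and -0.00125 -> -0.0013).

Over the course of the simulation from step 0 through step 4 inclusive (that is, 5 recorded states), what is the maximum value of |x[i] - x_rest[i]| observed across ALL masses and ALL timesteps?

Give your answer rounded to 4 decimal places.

Step 0: x=[1.0000 4.0000 10.0000] v=[0.0000 -2.0000 0.0000]
Step 1: x=[1.0800 3.7200 9.8800] v=[0.4000 -1.4000 -0.6000]
Step 2: x=[1.2224 3.5808 9.6336] v=[0.7120 -0.6960 -1.2320]
Step 3: x=[1.4102 3.5894 9.2651] v=[0.9392 0.0429 -1.8426]
Step 4: x=[1.6288 3.7378 8.7896] v=[1.0930 0.7422 -2.3777]
Max displacement = 2.4192

Answer: 2.4192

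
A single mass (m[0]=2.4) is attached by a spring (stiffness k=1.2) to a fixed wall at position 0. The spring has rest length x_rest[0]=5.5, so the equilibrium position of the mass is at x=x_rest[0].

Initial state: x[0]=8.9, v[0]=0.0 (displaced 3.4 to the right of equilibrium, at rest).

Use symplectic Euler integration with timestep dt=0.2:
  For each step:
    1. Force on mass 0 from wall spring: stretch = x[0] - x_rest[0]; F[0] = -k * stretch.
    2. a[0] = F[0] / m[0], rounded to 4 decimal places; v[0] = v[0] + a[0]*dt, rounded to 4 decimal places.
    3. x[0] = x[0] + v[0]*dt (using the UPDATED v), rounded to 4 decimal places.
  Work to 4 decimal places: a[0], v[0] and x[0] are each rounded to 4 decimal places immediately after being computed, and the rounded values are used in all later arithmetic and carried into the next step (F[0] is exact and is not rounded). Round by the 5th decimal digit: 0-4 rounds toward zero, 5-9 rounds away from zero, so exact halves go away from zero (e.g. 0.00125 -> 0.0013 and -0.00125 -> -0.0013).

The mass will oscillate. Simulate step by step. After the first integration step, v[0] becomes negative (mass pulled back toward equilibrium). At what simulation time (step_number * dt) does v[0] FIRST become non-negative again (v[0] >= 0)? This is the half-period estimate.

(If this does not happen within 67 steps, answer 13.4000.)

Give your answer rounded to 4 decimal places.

Answer: 4.6000

Derivation:
Step 0: x=[8.9000] v=[0.0000]
Step 1: x=[8.8320] v=[-0.3400]
Step 2: x=[8.6974] v=[-0.6732]
Step 3: x=[8.4988] v=[-0.9929]
Step 4: x=[8.2402] v=[-1.2928]
Step 5: x=[7.9268] v=[-1.5668]
Step 6: x=[7.5649] v=[-1.8095]
Step 7: x=[7.1617] v=[-2.0160]
Step 8: x=[6.7253] v=[-2.1822]
Step 9: x=[6.2644] v=[-2.3047]
Step 10: x=[5.7882] v=[-2.3811]
Step 11: x=[5.3062] v=[-2.4099]
Step 12: x=[4.8281] v=[-2.3905]
Step 13: x=[4.3634] v=[-2.3233]
Step 14: x=[3.9215] v=[-2.2096]
Step 15: x=[3.5112] v=[-2.0517]
Step 16: x=[3.1406] v=[-1.8528]
Step 17: x=[2.8172] v=[-1.6169]
Step 18: x=[2.5475] v=[-1.3486]
Step 19: x=[2.3368] v=[-1.0533]
Step 20: x=[2.1894] v=[-0.7370]
Step 21: x=[2.1082] v=[-0.4059]
Step 22: x=[2.0949] v=[-0.0667]
Step 23: x=[2.1497] v=[0.2738]
First v>=0 after going negative at step 23, time=4.6000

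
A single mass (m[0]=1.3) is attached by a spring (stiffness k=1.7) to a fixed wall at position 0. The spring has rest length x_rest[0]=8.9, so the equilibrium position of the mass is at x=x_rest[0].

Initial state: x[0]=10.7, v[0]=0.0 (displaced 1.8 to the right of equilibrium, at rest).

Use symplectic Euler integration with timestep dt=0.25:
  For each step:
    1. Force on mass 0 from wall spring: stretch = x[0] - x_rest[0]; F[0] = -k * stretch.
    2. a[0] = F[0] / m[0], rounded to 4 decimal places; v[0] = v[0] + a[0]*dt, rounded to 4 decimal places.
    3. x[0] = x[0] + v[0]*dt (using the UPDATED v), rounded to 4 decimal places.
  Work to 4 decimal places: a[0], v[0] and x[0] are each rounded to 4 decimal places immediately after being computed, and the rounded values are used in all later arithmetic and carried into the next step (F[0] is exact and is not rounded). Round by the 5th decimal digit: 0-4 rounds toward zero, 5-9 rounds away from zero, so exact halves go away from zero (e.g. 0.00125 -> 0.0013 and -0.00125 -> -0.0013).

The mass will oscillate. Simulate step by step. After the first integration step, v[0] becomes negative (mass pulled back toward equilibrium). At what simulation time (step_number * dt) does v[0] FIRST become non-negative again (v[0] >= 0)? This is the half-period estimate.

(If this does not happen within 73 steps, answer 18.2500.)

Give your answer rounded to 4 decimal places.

Answer: 2.7500

Derivation:
Step 0: x=[10.7000] v=[0.0000]
Step 1: x=[10.5529] v=[-0.5885]
Step 2: x=[10.2707] v=[-1.1289]
Step 3: x=[9.8765] v=[-1.5770]
Step 4: x=[9.4024] v=[-1.8963]
Step 5: x=[8.8873] v=[-2.0606]
Step 6: x=[8.3732] v=[-2.0565]
Step 7: x=[7.9021] v=[-1.8843]
Step 8: x=[7.5126] v=[-1.5581]
Step 9: x=[7.2365] v=[-1.1045]
Step 10: x=[7.0963] v=[-0.5607]
Step 11: x=[7.1036] v=[0.0290]
First v>=0 after going negative at step 11, time=2.7500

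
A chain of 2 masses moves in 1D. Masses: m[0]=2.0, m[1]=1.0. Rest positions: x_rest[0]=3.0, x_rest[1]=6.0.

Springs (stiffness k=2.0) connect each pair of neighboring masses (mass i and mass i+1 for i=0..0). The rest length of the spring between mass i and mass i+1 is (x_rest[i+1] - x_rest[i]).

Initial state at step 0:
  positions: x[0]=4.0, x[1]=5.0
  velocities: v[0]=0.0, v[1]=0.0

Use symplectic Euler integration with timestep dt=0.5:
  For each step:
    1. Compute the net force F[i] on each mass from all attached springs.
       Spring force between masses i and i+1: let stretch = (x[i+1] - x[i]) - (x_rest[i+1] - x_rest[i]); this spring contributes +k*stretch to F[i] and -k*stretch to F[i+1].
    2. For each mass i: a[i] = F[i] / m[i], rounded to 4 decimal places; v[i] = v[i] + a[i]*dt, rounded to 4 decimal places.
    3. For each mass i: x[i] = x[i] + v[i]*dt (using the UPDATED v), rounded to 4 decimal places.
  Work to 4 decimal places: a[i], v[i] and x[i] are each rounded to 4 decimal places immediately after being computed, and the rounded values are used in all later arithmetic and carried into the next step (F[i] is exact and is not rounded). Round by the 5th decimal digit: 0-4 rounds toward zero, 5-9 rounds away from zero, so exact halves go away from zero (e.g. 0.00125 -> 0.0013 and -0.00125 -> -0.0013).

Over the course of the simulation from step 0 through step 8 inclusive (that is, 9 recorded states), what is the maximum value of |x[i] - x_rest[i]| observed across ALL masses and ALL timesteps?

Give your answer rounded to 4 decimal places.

Answer: 1.8125

Derivation:
Step 0: x=[4.0000 5.0000] v=[0.0000 0.0000]
Step 1: x=[3.5000 6.0000] v=[-1.0000 2.0000]
Step 2: x=[2.8750 7.2500] v=[-1.2500 2.5000]
Step 3: x=[2.5938 7.8125] v=[-0.5625 1.1250]
Step 4: x=[2.8673 7.2657] v=[0.5469 -1.0937]
Step 5: x=[3.4904 6.0197] v=[1.2461 -2.4921]
Step 6: x=[3.9958 5.0090] v=[1.0108 -2.0214]
Step 7: x=[4.0045 4.9917] v=[0.0174 -0.0346]
Step 8: x=[3.5100 5.9808] v=[-0.9890 1.9782]
Max displacement = 1.8125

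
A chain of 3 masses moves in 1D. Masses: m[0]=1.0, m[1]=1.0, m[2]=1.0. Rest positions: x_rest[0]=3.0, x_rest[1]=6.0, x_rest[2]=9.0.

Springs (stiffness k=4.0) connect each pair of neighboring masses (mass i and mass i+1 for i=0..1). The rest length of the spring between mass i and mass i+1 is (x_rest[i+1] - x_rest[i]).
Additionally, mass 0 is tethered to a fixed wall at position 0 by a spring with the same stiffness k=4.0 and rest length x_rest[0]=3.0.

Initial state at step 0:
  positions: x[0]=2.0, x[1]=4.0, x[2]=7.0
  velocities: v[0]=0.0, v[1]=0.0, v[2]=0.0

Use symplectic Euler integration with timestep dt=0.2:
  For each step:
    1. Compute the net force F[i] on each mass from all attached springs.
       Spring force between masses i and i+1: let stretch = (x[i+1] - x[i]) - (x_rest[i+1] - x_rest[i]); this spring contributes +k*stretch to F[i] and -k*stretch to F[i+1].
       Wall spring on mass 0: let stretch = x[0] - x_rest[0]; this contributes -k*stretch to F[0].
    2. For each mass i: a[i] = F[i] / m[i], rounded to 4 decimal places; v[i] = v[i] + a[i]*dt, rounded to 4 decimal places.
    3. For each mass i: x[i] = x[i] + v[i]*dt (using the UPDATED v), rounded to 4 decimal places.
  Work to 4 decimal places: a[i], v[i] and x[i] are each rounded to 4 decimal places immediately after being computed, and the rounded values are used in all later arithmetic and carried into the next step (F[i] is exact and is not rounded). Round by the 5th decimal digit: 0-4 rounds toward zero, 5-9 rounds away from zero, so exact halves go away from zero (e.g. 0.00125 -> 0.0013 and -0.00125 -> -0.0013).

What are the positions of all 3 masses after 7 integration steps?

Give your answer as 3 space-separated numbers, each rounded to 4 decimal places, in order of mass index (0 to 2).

Step 0: x=[2.0000 4.0000 7.0000] v=[0.0000 0.0000 0.0000]
Step 1: x=[2.0000 4.1600 7.0000] v=[0.0000 0.8000 0.0000]
Step 2: x=[2.0256 4.4288 7.0256] v=[0.1280 1.3440 0.1280]
Step 3: x=[2.1116 4.7286 7.1157] v=[0.4301 1.4989 0.4506]
Step 4: x=[2.2785 4.9916 7.3039] v=[0.8344 1.3150 0.9409]
Step 5: x=[2.5149 5.1905 7.6021] v=[1.1821 0.9944 1.4911]
Step 6: x=[2.7770 5.3471 7.9945] v=[1.3107 0.7832 1.9618]
Step 7: x=[3.0060 5.5161 8.4433] v=[1.1452 0.8450 2.2439]

Answer: 3.0060 5.5161 8.4433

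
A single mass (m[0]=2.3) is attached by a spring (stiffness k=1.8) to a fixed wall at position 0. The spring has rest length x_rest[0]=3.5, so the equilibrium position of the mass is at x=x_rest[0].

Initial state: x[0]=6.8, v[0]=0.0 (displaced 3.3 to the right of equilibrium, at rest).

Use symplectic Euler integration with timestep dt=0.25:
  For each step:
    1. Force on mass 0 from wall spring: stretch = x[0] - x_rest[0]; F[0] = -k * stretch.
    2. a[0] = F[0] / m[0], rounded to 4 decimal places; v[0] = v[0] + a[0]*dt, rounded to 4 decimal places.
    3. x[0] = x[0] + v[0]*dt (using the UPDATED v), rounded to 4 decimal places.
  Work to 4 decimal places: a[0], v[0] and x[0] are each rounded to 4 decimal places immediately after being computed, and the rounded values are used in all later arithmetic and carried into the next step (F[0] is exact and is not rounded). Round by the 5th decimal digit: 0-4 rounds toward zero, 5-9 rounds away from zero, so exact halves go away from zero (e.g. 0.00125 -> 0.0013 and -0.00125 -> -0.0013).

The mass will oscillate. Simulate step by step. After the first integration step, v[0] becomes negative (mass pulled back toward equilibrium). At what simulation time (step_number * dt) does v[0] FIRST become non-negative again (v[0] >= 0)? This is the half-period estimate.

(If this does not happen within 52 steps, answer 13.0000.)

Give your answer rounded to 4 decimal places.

Step 0: x=[6.8000] v=[0.0000]
Step 1: x=[6.6386] v=[-0.6457]
Step 2: x=[6.3237] v=[-1.2598]
Step 3: x=[5.8706] v=[-1.8123]
Step 4: x=[5.3016] v=[-2.2761]
Step 5: x=[4.6445] v=[-2.6286]
Step 6: x=[3.9314] v=[-2.8525]
Step 7: x=[3.1972] v=[-2.9369]
Step 8: x=[2.4778] v=[-2.8777]
Step 9: x=[1.8084] v=[-2.6777]
Step 10: x=[1.2217] v=[-2.3467]
Step 11: x=[0.7465] v=[-1.9010]
Step 12: x=[0.4059] v=[-1.3623]
Step 13: x=[0.2167] v=[-0.7569]
Step 14: x=[0.1881] v=[-0.1145]
Step 15: x=[0.3215] v=[0.5335]
First v>=0 after going negative at step 15, time=3.7500

Answer: 3.7500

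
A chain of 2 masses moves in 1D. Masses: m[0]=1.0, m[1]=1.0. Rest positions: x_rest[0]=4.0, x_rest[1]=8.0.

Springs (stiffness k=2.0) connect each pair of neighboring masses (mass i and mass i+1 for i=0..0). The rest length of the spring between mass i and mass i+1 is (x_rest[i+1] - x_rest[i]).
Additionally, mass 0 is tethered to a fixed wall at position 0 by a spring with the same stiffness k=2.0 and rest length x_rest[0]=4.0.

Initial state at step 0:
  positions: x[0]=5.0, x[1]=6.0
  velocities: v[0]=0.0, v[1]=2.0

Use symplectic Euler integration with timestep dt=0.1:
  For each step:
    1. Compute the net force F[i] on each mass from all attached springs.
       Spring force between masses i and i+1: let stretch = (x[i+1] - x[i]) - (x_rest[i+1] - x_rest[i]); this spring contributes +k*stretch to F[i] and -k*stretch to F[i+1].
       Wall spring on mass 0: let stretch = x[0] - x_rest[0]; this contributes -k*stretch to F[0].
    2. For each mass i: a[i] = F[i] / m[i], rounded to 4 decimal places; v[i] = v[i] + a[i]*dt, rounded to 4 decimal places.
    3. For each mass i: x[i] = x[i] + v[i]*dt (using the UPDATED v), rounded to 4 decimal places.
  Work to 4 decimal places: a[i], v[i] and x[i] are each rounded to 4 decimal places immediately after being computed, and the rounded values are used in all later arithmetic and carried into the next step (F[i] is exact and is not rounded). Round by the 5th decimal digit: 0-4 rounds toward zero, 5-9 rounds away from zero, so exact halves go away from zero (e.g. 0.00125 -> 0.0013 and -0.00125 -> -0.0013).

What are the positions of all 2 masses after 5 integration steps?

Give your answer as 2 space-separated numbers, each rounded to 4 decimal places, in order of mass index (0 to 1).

Step 0: x=[5.0000 6.0000] v=[0.0000 2.0000]
Step 1: x=[4.9200 6.2600] v=[-0.8000 2.6000]
Step 2: x=[4.7684 6.5732] v=[-1.5160 3.1320]
Step 3: x=[4.5575 6.9303] v=[-2.1087 3.5710]
Step 4: x=[4.3029 7.3199] v=[-2.5456 3.8964]
Step 5: x=[4.0226 7.7292] v=[-2.8028 4.0930]

Answer: 4.0226 7.7292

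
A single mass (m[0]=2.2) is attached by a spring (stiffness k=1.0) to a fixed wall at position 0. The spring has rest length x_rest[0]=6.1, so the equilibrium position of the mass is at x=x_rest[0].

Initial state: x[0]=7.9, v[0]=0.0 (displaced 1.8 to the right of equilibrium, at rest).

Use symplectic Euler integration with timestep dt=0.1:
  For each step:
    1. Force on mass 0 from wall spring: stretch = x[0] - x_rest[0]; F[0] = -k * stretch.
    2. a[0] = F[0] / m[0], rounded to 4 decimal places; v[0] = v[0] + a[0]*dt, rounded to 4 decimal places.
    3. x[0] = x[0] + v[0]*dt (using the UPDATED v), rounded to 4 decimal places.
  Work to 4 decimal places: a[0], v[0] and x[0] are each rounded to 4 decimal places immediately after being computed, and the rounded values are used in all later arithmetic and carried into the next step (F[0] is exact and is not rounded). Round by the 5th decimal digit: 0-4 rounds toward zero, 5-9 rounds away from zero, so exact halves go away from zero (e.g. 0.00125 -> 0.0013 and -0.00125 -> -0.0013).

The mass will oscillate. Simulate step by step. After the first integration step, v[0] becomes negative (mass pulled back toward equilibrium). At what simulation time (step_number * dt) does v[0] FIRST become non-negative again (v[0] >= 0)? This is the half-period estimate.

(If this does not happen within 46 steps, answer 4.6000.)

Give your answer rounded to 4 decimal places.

Answer: 4.6000

Derivation:
Step 0: x=[7.9000] v=[0.0000]
Step 1: x=[7.8918] v=[-0.0818]
Step 2: x=[7.8755] v=[-0.1633]
Step 3: x=[7.8511] v=[-0.2440]
Step 4: x=[7.8187] v=[-0.3236]
Step 5: x=[7.7785] v=[-0.4017]
Step 6: x=[7.7307] v=[-0.4780]
Step 7: x=[7.6755] v=[-0.5521]
Step 8: x=[7.6131] v=[-0.6237]
Step 9: x=[7.5439] v=[-0.6925]
Step 10: x=[7.4681] v=[-0.7581]
Step 11: x=[7.3861] v=[-0.8203]
Step 12: x=[7.2982] v=[-0.8788]
Step 13: x=[7.2049] v=[-0.9333]
Step 14: x=[7.1066] v=[-0.9835]
Step 15: x=[7.0037] v=[-1.0293]
Step 16: x=[6.8967] v=[-1.0704]
Step 17: x=[6.7860] v=[-1.1066]
Step 18: x=[6.6722] v=[-1.1378]
Step 19: x=[6.5558] v=[-1.1638]
Step 20: x=[6.4374] v=[-1.1845]
Step 21: x=[6.3174] v=[-1.1998]
Step 22: x=[6.1964] v=[-1.2097]
Step 23: x=[6.0750] v=[-1.2141]
Step 24: x=[5.9537] v=[-1.2130]
Step 25: x=[5.8331] v=[-1.2064]
Step 26: x=[5.7137] v=[-1.1943]
Step 27: x=[5.5960] v=[-1.1767]
Step 28: x=[5.4806] v=[-1.1538]
Step 29: x=[5.3680] v=[-1.1257]
Step 30: x=[5.2588] v=[-1.0924]
Step 31: x=[5.1534] v=[-1.0542]
Step 32: x=[5.0523] v=[-1.0112]
Step 33: x=[4.9559] v=[-0.9636]
Step 34: x=[4.8647] v=[-0.9116]
Step 35: x=[4.7792] v=[-0.8555]
Step 36: x=[4.6997] v=[-0.7955]
Step 37: x=[4.6265] v=[-0.7319]
Step 38: x=[4.5600] v=[-0.6649]
Step 39: x=[4.5005] v=[-0.5949]
Step 40: x=[4.4483] v=[-0.5222]
Step 41: x=[4.4036] v=[-0.4471]
Step 42: x=[4.3666] v=[-0.3700]
Step 43: x=[4.3375] v=[-0.2912]
Step 44: x=[4.3164] v=[-0.2111]
Step 45: x=[4.3034] v=[-0.1300]
Step 46: x=[4.2986] v=[-0.0483]
v[0] did not become non-negative within 46 steps; using fallback time=4.6000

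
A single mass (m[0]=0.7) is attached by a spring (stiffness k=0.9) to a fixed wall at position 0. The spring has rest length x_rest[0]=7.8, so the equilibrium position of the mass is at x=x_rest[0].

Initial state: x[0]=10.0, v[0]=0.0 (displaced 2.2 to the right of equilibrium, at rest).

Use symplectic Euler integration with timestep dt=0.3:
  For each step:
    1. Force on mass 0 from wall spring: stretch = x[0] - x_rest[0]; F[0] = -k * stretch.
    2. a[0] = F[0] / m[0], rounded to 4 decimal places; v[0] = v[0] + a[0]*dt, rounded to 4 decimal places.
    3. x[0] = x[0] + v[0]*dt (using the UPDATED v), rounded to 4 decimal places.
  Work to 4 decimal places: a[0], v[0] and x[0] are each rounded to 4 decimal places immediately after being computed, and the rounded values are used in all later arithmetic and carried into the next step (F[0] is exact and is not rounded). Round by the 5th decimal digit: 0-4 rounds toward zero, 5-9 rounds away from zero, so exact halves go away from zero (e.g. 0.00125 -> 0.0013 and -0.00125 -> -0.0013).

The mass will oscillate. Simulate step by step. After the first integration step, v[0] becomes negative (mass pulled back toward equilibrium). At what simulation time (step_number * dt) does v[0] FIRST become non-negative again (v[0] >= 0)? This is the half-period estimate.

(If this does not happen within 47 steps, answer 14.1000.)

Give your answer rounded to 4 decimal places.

Step 0: x=[10.0000] v=[0.0000]
Step 1: x=[9.7454] v=[-0.8486]
Step 2: x=[9.2657] v=[-1.5990]
Step 3: x=[8.6164] v=[-2.1644]
Step 4: x=[7.8726] v=[-2.4793]
Step 5: x=[7.1204] v=[-2.5073]
Step 6: x=[6.4468] v=[-2.2452]
Step 7: x=[5.9298] v=[-1.7233]
Step 8: x=[5.6292] v=[-1.0020]
Step 9: x=[5.5798] v=[-0.1647]
Step 10: x=[5.7873] v=[0.6917]
First v>=0 after going negative at step 10, time=3.0000

Answer: 3.0000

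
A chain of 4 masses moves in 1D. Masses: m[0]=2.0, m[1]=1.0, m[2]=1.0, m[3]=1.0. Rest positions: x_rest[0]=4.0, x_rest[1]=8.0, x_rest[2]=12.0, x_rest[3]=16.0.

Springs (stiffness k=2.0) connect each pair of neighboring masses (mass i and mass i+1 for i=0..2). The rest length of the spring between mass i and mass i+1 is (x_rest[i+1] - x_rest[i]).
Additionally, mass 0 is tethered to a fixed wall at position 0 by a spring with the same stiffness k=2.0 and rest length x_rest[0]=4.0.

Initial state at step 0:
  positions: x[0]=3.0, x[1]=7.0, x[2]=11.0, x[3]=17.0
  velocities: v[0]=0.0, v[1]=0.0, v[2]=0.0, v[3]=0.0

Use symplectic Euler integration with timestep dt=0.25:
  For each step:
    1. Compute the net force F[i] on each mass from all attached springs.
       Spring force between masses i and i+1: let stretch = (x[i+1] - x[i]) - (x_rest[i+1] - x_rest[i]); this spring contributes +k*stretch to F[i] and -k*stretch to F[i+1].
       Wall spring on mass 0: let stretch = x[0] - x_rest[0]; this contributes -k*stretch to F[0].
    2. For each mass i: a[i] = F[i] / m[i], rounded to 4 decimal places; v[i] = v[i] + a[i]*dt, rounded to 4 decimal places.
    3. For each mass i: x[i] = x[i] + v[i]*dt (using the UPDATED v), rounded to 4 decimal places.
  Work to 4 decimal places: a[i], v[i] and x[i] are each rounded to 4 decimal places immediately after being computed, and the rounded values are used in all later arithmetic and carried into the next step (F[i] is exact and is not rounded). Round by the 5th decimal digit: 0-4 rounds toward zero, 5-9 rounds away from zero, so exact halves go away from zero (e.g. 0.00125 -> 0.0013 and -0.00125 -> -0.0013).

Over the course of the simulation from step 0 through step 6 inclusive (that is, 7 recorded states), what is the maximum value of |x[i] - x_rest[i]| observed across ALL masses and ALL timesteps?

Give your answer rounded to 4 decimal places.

Answer: 1.2306

Derivation:
Step 0: x=[3.0000 7.0000 11.0000 17.0000] v=[0.0000 0.0000 0.0000 0.0000]
Step 1: x=[3.0625 7.0000 11.2500 16.7500] v=[0.2500 0.0000 1.0000 -1.0000]
Step 2: x=[3.1797 7.0391 11.6563 16.3125] v=[0.4688 0.1563 1.6250 -1.7500]
Step 3: x=[3.3394 7.1729 12.0674 15.7930] v=[0.6387 0.5352 1.6445 -2.0781]
Step 4: x=[3.5300 7.4393 12.3324 15.3078] v=[0.7622 1.0657 1.0601 -1.9409]
Step 5: x=[3.7443 7.8287 12.3577 14.9507] v=[0.8570 1.5576 0.1013 -1.4286]
Step 6: x=[3.9798 8.2737 12.1410 14.7694] v=[0.9420 1.7799 -0.8667 -0.7251]
Max displacement = 1.2306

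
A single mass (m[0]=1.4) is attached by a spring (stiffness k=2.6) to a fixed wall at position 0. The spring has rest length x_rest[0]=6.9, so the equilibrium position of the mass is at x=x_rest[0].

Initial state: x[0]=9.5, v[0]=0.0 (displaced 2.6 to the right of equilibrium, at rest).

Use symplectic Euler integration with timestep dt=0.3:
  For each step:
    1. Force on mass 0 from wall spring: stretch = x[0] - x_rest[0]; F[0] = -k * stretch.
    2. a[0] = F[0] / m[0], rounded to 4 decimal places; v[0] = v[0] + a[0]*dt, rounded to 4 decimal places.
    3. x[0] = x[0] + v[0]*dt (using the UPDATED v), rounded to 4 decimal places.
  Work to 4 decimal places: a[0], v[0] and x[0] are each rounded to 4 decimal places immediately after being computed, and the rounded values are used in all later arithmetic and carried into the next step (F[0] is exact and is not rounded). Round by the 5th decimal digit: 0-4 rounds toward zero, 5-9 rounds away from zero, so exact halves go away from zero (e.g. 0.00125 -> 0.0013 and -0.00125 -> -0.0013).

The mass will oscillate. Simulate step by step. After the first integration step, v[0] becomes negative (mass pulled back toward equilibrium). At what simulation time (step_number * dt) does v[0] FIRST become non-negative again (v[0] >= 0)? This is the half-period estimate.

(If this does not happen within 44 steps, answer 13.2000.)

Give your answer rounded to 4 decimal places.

Step 0: x=[9.5000] v=[0.0000]
Step 1: x=[9.0654] v=[-1.4486]
Step 2: x=[8.2689] v=[-2.6551]
Step 3: x=[7.2436] v=[-3.4178]
Step 4: x=[6.1608] v=[-3.6092]
Step 5: x=[5.2016] v=[-3.1974]
Step 6: x=[4.5263] v=[-2.2511]
Step 7: x=[4.2477] v=[-0.9286]
Step 8: x=[4.4124] v=[0.5491]
First v>=0 after going negative at step 8, time=2.4000

Answer: 2.4000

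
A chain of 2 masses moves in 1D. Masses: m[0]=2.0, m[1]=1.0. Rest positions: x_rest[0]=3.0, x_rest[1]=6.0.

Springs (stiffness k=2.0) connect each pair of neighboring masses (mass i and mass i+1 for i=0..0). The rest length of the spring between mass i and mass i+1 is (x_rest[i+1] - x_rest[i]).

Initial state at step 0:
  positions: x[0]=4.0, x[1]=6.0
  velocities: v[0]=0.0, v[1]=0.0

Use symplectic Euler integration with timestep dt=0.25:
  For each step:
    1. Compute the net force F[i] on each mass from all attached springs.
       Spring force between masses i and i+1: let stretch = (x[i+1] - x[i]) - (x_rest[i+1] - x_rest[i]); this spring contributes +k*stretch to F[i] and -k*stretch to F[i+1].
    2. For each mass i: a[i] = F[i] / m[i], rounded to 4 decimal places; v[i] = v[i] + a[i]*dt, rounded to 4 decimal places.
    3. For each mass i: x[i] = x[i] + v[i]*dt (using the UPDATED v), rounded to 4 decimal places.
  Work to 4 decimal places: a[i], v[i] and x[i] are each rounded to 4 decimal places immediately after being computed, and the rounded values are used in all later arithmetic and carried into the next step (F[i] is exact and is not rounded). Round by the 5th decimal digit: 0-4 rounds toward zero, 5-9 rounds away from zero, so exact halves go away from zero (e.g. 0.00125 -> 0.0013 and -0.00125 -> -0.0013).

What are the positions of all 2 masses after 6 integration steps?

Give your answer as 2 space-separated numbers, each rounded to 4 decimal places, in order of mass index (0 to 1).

Answer: 3.3410 7.3182

Derivation:
Step 0: x=[4.0000 6.0000] v=[0.0000 0.0000]
Step 1: x=[3.9375 6.1250] v=[-0.2500 0.5000]
Step 2: x=[3.8242 6.3516] v=[-0.4531 0.9063]
Step 3: x=[3.6814 6.6373] v=[-0.5713 1.1426]
Step 4: x=[3.5358 6.9285] v=[-0.5823 1.1647]
Step 5: x=[3.4148 7.1706] v=[-0.4841 0.9684]
Step 6: x=[3.3410 7.3182] v=[-0.2952 0.5905]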